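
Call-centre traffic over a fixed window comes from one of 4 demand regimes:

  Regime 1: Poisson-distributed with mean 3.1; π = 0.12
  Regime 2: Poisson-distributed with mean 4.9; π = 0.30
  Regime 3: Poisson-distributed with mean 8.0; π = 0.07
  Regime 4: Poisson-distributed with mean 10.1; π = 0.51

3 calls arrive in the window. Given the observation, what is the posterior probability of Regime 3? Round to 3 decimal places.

By Bayes' theorem, P(k | x) = w_k f_k(x) / Σ_j w_j f_j(x).
Poisson probabilities:
  L_1 = 0.223677
  L_2 = 0.146014
  L_3 = 0.0286261
  L_4 = 0.00705405
Unnormalised posteriors:
  w_1·L_1 = 0.12 × 0.223677 = 0.0268412
  w_2·L_2 = 0.30 × 0.146014 = 0.0438042
  w_3·L_3 = 0.07 × 0.0286261 = 0.00200383
  w_4·L_4 = 0.51 × 0.00705405 = 0.00359757
Normaliser: 0.0268412 + 0.0438042 + 0.00200383 + 0.00359757 = 0.0762468
P(Regime 3 | x) = 0.00200383 / 0.0762468 ≈ 0.026

0.026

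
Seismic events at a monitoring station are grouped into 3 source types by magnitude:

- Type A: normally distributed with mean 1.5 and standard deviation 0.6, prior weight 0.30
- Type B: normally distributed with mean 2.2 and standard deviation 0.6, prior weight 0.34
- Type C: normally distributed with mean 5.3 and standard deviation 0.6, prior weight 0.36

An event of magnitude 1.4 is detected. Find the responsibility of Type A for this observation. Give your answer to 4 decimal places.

0.6791

P(component k | x) = P(Z=k)·f_k(x) / marginal(x), where marginal(x) = Σ_j P(Z=j)·f_j(x).
Evaluate each component's likelihood at the observed value:
  p_A = (1/(0.6·√(2π)))·exp(−(1.4−1.5)²/(2·0.6²)) = 0.664904·exp(-0.01389) = 0.655733
  p_B = (1/(0.6·√(2π)))·exp(−(1.4−2.2)²/(2·0.6²)) = 0.664904·exp(-0.88889) = 0.27335
  p_C = (1/(0.6·√(2π)))·exp(−(1.4−5.3)²/(2·0.6²)) = 0.664904·exp(-21.12500) = 4.44926e-10
Unnormalised posteriors:
  P(Z=A)·p_A = 0.30 × 0.655733 = 0.19672
  P(Z=B)·p_B = 0.34 × 0.27335 = 0.092939
  P(Z=C)·p_C = 0.36 × 4.44926e-10 = 1.60173e-10
Sum: 0.19672 + 0.092939 + 1.60173e-10 = 0.289659
So the posterior for Type A is 0.19672 / 0.289659 ≈ 0.6791.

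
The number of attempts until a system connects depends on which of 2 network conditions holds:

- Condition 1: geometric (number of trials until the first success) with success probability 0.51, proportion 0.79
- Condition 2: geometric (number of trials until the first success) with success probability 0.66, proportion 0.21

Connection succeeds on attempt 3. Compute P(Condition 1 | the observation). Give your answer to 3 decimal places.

Apply Bayes' rule: the posterior for each component is proportional to its prior times its likelihood at x.
Evaluate each component's likelihood at the observed value:
  p_1 = 0.51·(1−0.51)^2 = 0.51·0.2401 = 0.122451
  p_2 = 0.66·(1−0.66)^2 = 0.66·0.1156 = 0.076296
Multiply by the mixture weights:
  π_1·p_1 = 0.79 × 0.122451 = 0.0967363
  π_2·p_2 = 0.21 × 0.076296 = 0.0160222
Marginal: 0.0967363 + 0.0160222 = 0.112758
P(Condition 1 | 3) ≈ 0.858

0.858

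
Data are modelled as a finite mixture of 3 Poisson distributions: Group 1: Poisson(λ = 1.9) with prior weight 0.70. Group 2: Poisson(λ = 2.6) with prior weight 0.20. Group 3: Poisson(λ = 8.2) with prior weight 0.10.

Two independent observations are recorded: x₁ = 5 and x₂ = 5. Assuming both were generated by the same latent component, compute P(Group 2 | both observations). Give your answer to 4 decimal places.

Posterior ∝ prior × likelihood, so P(k | x) ∝ P(Z=k) f_k(x); normalise over all components.
Since both observations come from the same component, the likelihood for component k is f_k(x₁)·f_k(x₂).
  p_1 = [e^(−1.9)·1.9^5/5! = 0.0308622] × [0.0308622] = 0.000952477
  p_2 = [e^(−2.6)·2.6^5/5! = 0.0735394] × [0.0735394] = 0.00540804
  p_3 = [e^(−8.2)·8.2^5/5! = 0.0848542] × [0.0848542] = 0.00720023
Weight by the priors:
  P(Z=1)·p_1 = 0.70 × 0.000952477 = 0.000666734
  P(Z=2)·p_2 = 0.20 × 0.00540804 = 0.00108161
  P(Z=3)·p_3 = 0.10 × 0.00720023 = 0.000720023
Sum: 0.000666734 + 0.00108161 + 0.000720023 = 0.00246836
P(Group 2 | x₁,x₂) ≈ 0.4382

0.4382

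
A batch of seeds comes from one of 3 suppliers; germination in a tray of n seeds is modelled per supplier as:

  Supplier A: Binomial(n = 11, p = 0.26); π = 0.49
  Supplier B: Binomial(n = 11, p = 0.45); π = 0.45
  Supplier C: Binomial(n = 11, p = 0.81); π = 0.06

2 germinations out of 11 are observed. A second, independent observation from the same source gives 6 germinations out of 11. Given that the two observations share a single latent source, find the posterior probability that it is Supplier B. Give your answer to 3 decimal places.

P(component k | x) = π_k·f_k(x) / marginal(x), where marginal(x) = Σ_j π_j·f_j(x).
Since both observations come from the same component, the likelihood for component k is f_k(x₁)·f_k(x₂).
  p_A = [C(11,2)·0.26^2·0.74^9 = 55·0.0676·0.0665404 = 0.247397] × [0.0316695] = 0.00783494
  p_B = [C(11,2)·0.45^2·0.55^9 = 55·0.2025·0.00460537 = 0.0512923] × [0.193077] = 0.00990336
  p_C = [C(11,2)·0.81^2·0.19^9 = 55·0.6561·3.22688e-07 = 1.16443e-05] × [0.0323087] = 3.76214e-07
Weight by the priors:
  π_A·p_A = 0.49 × 0.00783494 = 0.00383912
  π_B·p_B = 0.45 × 0.00990336 = 0.00445651
  π_C·p_C = 0.06 × 3.76214e-07 = 2.25729e-08
Denominator: 0.00383912 + 0.00445651 + 2.25729e-08 = 0.00829565
So the posterior for Supplier B is 0.00445651 / 0.00829565 ≈ 0.537.

0.537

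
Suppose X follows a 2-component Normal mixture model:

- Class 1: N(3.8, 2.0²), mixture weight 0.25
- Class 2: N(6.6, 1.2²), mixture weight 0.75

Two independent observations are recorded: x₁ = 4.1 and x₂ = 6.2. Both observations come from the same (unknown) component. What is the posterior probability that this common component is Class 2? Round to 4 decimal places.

Apply Bayes' rule: the posterior for each component is proportional to its prior times its likelihood at x.
Since both observations come from the same component, the likelihood for component k is f_k(x₁)·f_k(x₂).
  p_1 = [0.19724] × [0.097093] = 0.0191506
  p_2 = [0.0379533] × [0.314486] = 0.0119358
Prior × likelihood for each component:
  π_1·p_1 = 0.25 × 0.0191506 = 0.00478765
  π_2·p_2 = 0.75 × 0.0119358 = 0.00895184
Denominator: 0.00478765 + 0.00895184 = 0.0137395
P(Class 2 | x₁, x₂) = 0.00895184 / 0.0137395 ≈ 0.6515

0.6515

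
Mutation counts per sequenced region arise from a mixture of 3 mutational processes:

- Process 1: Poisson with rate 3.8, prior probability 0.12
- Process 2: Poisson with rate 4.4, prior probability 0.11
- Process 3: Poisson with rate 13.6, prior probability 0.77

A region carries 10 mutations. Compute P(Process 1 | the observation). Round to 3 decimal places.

0.008

Posterior ∝ prior × likelihood, so P(k | x) ∝ π_k f_k(x); normalise over all components.
Component likelihoods at x = 10 mutations:
  f_1 = 0.00387038
  f_2 = 0.0092017
  f_3 = 0.0739982
Multiply by the mixture weights:
  π_1·f_1 = 0.12 × 0.00387038 = 0.000464446
  π_2·f_2 = 0.11 × 0.0092017 = 0.00101219
  π_3·f_3 = 0.77 × 0.0739982 = 0.0569786
Normaliser: 0.000464446 + 0.00101219 + 0.0569786 = 0.0584552
So the posterior for Process 1 is 0.000464446 / 0.0584552 ≈ 0.008.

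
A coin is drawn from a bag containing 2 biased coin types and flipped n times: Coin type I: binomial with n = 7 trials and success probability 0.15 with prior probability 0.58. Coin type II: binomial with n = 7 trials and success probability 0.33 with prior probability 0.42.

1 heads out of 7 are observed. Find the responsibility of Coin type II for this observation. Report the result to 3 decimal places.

Posterior ∝ prior × likelihood, so P(k | x) ∝ P(Z=k) f_k(x); normalise over all components.
Binomial probabilities:
  L_I = C(7,1)·0.15^1·0.85^6 = 7·0.15·0.37715 = 0.396007
  L_II = C(7,1)·0.33^1·0.67^6 = 7·0.33·0.0904584 = 0.208959
Weight by the priors:
  P(Z=I)·L_I = 0.58 × 0.396007 = 0.229684
  P(Z=II)·L_II = 0.42 × 0.208959 = 0.0877627
Denominator: 0.229684 + 0.0877627 = 0.317447
P(Coin type II | 1 heads out of 7) = 0.0877627 / 0.317447 ≈ 0.276

0.276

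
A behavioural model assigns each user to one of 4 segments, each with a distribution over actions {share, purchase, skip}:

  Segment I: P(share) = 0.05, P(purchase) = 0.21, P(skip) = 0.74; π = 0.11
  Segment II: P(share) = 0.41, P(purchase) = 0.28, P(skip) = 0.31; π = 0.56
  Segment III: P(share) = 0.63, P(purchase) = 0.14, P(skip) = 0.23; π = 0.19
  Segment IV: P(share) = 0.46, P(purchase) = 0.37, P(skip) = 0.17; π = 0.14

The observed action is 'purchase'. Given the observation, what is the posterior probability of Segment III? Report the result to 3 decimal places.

Apply Bayes' rule: the posterior for each component is proportional to its prior times its likelihood at x.
Categorical probabilities:
  p_I = 0.21
  p_II = 0.28
  p_III = 0.14
  p_IV = 0.37
Prior × likelihood for each component:
  P(Z=I)·p_I = 0.11 × 0.21 = 0.0231
  P(Z=II)·p_II = 0.56 × 0.28 = 0.1568
  P(Z=III)·p_III = 0.19 × 0.14 = 0.0266
  P(Z=IV)·p_IV = 0.14 × 0.37 = 0.0518
Denominator: 0.0231 + 0.1568 + 0.0266 + 0.0518 = 0.2583
P(Segment III | 'purchase') = 0.0266 / 0.2583 ≈ 0.103

0.103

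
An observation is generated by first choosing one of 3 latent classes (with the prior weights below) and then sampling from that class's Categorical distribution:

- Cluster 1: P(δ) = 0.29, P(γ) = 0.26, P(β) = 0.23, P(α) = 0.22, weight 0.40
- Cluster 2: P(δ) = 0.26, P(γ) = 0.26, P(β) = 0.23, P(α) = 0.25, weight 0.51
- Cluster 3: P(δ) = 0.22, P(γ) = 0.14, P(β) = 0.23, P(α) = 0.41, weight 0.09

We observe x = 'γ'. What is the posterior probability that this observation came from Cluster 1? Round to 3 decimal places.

P(component k | x) = π_k·f_k(x) / marginal(x), where marginal(x) = Σ_j π_j·f_j(x).
Evaluate each component's likelihood at the observed value:
  L_1 = 0.26
  L_2 = 0.26
  L_3 = 0.14
Prior × likelihood for each component:
  π_1·L_1 = 0.40 × 0.26 = 0.104
  π_2·L_2 = 0.51 × 0.26 = 0.1326
  π_3·L_3 = 0.09 × 0.14 = 0.0126
Evidence: 0.104 + 0.1326 + 0.0126 = 0.2492
P(Cluster 1 | x) ≈ 0.417

0.417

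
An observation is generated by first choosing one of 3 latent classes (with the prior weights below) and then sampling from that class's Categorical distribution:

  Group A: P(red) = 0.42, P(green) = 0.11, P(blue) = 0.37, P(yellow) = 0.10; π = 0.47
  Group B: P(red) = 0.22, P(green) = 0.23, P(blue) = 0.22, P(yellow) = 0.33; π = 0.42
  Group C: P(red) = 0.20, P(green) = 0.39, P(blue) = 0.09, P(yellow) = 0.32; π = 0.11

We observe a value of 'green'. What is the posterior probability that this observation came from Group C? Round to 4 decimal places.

Apply Bayes' rule: the posterior for each component is proportional to its prior times its likelihood at x.
Evaluate each component's likelihood at the observed value:
  L_A = 0.11
  L_B = 0.23
  L_C = 0.39
Multiply by the mixture weights:
  π_A·L_A = 0.47 × 0.11 = 0.0517
  π_B·L_B = 0.42 × 0.23 = 0.0966
  π_C·L_C = 0.11 × 0.39 = 0.0429
Sum: 0.0517 + 0.0966 + 0.0429 = 0.1912
P(Group C | x) = 0.0429 / 0.1912 ≈ 0.2244

0.2244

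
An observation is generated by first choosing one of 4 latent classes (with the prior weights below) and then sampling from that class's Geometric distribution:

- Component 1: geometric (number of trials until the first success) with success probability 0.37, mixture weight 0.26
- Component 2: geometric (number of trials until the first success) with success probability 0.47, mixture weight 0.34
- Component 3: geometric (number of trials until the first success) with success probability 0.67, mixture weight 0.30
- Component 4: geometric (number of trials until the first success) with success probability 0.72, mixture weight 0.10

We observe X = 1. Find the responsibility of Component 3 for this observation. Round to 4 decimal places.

0.3800

Posterior ∝ prior × likelihood, so P(k | x) ∝ w_k f_k(x); normalise over all components.
Evaluate each component's likelihood at the observed value:
  p_1 = 0.37·(1−0.37)^0 = 0.37·1 = 0.37
  p_2 = 0.47·(1−0.47)^0 = 0.47·1 = 0.47
  p_3 = 0.67·(1−0.67)^0 = 0.67·1 = 0.67
  p_4 = 0.72·(1−0.72)^0 = 0.72·1 = 0.72
Unnormalised posteriors:
  w_1·p_1 = 0.26 × 0.37 = 0.0962
  w_2·p_2 = 0.34 × 0.47 = 0.1598
  w_3·p_3 = 0.30 × 0.67 = 0.201
  w_4·p_4 = 0.10 × 0.72 = 0.072
Marginal: 0.0962 + 0.1598 + 0.201 + 0.072 = 0.529
P(Component 3 | the observation) = 0.201 / 0.529 ≈ 0.3800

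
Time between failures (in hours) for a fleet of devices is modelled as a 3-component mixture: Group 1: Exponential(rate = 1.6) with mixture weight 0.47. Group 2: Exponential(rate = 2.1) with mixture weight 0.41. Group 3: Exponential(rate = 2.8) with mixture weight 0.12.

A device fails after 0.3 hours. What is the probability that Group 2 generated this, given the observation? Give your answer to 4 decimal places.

P(component k | x) = π_k·f_k(x) / marginal(x), where marginal(x) = Σ_j π_j·f_j(x).
Exponential densities:
  p_1 = 1.6·e^(−1.6·0.3) = 1.6·e^(−0.4800) = 0.990053
  p_2 = 2.1·e^(−2.1·0.3) = 2.1·e^(−0.6300) = 1.11844
  p_3 = 2.8·e^(−2.8·0.3) = 2.8·e^(−0.8400) = 1.20879
Unnormalised posteriors:
  π_1·p_1 = 0.47 × 0.990053 = 0.465325
  π_2·p_2 = 0.41 × 1.11844 = 0.458562
  π_3·p_3 = 0.12 × 1.20879 = 0.145055
Normaliser: 0.465325 + 0.458562 + 0.145055 = 1.06894
P(Group 2 | 0.3 hours) = 0.458562 / 1.06894 ≈ 0.4290

0.4290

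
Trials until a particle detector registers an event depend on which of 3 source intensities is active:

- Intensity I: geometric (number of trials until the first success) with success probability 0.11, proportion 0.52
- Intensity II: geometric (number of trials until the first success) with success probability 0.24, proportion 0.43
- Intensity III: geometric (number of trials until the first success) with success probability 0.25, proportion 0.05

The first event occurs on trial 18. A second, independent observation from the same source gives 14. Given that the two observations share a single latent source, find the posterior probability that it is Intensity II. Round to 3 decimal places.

P(component k | x) = π_k·f_k(x) / marginal(x), where marginal(x) = Σ_j π_j·f_j(x).
Since both observations come from the same component, the likelihood for component k is f_k(x₁)·f_k(x₂).
  p_I = [0.11·(1−0.11)^17 = 0.11·0.137921 = 0.0151713] × [0.0241804] = 0.000366848
  p_II = [0.24·(1−0.24)^17 = 0.24·0.00941523 = 0.00225966] × [0.00677311] = 1.53049e-05
  p_III = [0.25·(1−0.25)^17 = 0.25·0.00751695 = 0.00187924] × [0.00593932] = 1.11614e-05
Unnormalised posteriors:
  π_I·p_I = 0.52 × 0.000366848 = 0.000190761
  π_II·p_II = 0.43 × 1.53049e-05 = 6.5811e-06
  π_III·p_III = 0.05 × 1.11614e-05 = 5.58069e-07
Denominator: 0.000190761 + 6.5811e-06 + 5.58069e-07 = 0.0001979
Responsibility of Intensity II: 6.5811e-06 / 0.0001979 ≈ 0.033

0.033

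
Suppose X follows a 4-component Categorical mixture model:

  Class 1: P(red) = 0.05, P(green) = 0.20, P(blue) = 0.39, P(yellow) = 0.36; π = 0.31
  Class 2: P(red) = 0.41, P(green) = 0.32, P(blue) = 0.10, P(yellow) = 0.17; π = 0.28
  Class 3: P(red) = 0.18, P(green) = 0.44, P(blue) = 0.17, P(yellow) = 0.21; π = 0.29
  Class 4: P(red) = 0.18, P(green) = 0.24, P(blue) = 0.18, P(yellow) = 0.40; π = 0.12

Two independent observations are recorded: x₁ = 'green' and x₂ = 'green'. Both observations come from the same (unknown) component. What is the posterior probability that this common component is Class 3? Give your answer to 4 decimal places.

0.5392

Posterior ∝ prior × likelihood, so P(k | x) ∝ π_k f_k(x); normalise over all components.
Since both observations come from the same component, the likelihood for component k is f_k(x₁)·f_k(x₂).
  f_1 = [P(green | comp) = 0.20] × [0.2] = 0.04
  f_2 = [P(green | comp) = 0.32] × [0.32] = 0.1024
  f_3 = [P(green | comp) = 0.44] × [0.44] = 0.1936
  f_4 = [P(green | comp) = 0.24] × [0.24] = 0.0576
Weight by the priors:
  π_1·f_1 = 0.31 × 0.04 = 0.0124
  π_2·f_2 = 0.28 × 0.1024 = 0.028672
  π_3·f_3 = 0.29 × 0.1936 = 0.056144
  π_4·f_4 = 0.12 × 0.0576 = 0.006912
Marginal: 0.0124 + 0.028672 + 0.056144 + 0.006912 = 0.104128
Responsibility of Class 3: 0.056144 / 0.104128 ≈ 0.5392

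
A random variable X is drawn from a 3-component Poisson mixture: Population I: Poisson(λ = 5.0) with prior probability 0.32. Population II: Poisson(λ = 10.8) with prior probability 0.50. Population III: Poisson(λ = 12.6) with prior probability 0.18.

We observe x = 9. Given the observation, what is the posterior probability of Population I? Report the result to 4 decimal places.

P(component k | x) = π_k·f_k(x) / marginal(x), where marginal(x) = Σ_j π_j·f_j(x).
Poisson probabilities:
  p_I = e^(−5.0)·5.0^9/9! = 0.0362656
  p_II = e^(−10.8)·10.8^9/9! = 0.112375
  p_III = e^(−12.6)·12.6^9/9! = 0.0743809
Weight by the priors:
  π_I·p_I = 0.32 × 0.0362656 = 0.011605
  π_II·p_II = 0.50 × 0.112375 = 0.0561876
  π_III·p_III = 0.18 × 0.0743809 = 0.0133886
Marginal: 0.011605 + 0.0561876 + 0.0133886 = 0.0811811
P(Population I | the observation) = 0.011605 / 0.0811811 ≈ 0.1430

0.1430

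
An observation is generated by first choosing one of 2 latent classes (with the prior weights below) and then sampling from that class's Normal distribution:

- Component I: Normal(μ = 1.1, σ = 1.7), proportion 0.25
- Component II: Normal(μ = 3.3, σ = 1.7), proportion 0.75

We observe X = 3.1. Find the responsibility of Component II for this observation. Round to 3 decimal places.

Apply Bayes' rule: the posterior for each component is proportional to its prior times its likelihood at x.
Normal densities:
  f_I = (1/(1.7·√(2π)))·exp(−(3.1−1.1)²/(2·1.7²)) = 0.234672·exp(-0.69204) = 0.117466
  f_II = (1/(1.7·√(2π)))·exp(−(3.1−3.3)²/(2·1.7²)) = 0.234672·exp(-0.00692) = 0.233054
Prior × likelihood for each component:
  P(Z=I)·f_I = 0.25 × 0.117466 = 0.0293664
  P(Z=II)·f_II = 0.75 × 0.233054 = 0.17479
Marginal: 0.0293664 + 0.17479 = 0.204157
P(Component II | the observation) = 0.17479 / 0.204157 ≈ 0.856

0.856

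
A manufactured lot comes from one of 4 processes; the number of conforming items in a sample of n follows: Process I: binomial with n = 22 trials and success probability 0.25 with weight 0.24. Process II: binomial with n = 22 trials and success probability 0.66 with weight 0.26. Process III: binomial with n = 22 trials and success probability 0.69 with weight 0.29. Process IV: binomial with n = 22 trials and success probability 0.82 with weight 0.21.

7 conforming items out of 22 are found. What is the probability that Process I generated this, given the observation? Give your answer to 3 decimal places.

Posterior ∝ prior × likelihood, so P(k | x) ∝ π_k f_k(x); normalise over all components.
Evaluate each component's likelihood at the observed value:
  f_I = C(22,7)·0.25^7·0.75^15 = 170544·6.10352e-05·0.0133635 = 0.139103
  f_II = C(22,7)·0.66^7·0.34^15 = 170544·0.0545516·9.37959e-08 = 0.000872625
  f_III = C(22,7)·0.69^7·0.31^15 = 170544·0.0744635·2.34653e-08 = 0.000297993
  f_IV = C(22,7)·0.82^7·0.18^15 = 170544·0.249285·6.74664e-12 = 2.86828e-07
Unnormalised posteriors:
  π_I·f_I = 0.24 × 0.139103 = 0.0333846
  π_II·f_II = 0.26 × 0.000872625 = 0.000226883
  π_III·f_III = 0.29 × 0.000297993 = 8.64179e-05
  π_IV·f_IV = 0.21 × 2.86828e-07 = 6.02338e-08
Sum: 0.0333846 + 0.000226883 + 8.64179e-05 + 6.02338e-08 = 0.033698
P(Process I | 7 conforming items out of 22) ≈ 0.991

0.991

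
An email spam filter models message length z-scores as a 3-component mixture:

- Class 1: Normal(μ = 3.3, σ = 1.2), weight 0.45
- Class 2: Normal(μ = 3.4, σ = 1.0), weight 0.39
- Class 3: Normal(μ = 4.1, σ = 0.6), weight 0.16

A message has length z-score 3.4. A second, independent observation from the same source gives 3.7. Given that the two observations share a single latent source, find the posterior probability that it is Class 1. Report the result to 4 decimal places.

By Bayes' theorem, P(k | x) = π_k f_k(x) / Σ_j π_j f_j(x).
Since both observations come from the same component, the likelihood for component k is f_k(x₁)·f_k(x₂).
  f_1 = [(1/(1.2·√(2π)))·exp(−(3.4−3.3)²/(2·1.2²)) = 0.332452·exp(-0.00347) = 0.3313] × [0.314486] = 0.104189
  f_2 = [(1/(1.0·√(2π)))·exp(−(3.4−3.4)²/(2·1.0²)) = 0.398942·exp(-0.00000) = 0.398942] × [0.381388] = 0.152152
  f_3 = [(1/(0.6·√(2π)))·exp(−(3.4−4.1)²/(2·0.6²)) = 0.664904·exp(-0.68056) = 0.336664] × [0.532413] = 0.179245
Weight by the priors:
  π_1·f_1 = 0.45 × 0.104189 = 0.0468851
  π_2·f_2 = 0.39 × 0.152152 = 0.0593392
  π_3·f_3 = 0.16 × 0.179245 = 0.0286791
Denominator: 0.0468851 + 0.0593392 + 0.0286791 = 0.134903
P(Class 1 | x₁,x₂) ≈ 0.3475

0.3475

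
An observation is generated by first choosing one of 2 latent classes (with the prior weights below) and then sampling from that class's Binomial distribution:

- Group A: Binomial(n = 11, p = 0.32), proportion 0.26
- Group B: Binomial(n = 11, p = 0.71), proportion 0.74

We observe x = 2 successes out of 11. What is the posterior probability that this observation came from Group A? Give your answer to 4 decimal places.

0.9935

The responsibility of component k is P(Z=k) f_k(x) divided by Σ_j P(Z=j) f_j(x).
Binomial probabilities:
  f_A = C(11,2)·0.32^2·0.68^9 = 55·0.1024·0.0310871 = 0.175083
  f_B = C(11,2)·0.71^2·0.29^9 = 55·0.5041·1.45071e-05 = 0.000402218
Prior × likelihood for each component:
  P(Z=A)·f_A = 0.26 × 0.175083 = 0.0455215
  P(Z=B)·f_B = 0.74 × 0.000402218 = 0.000297641
Marginal: 0.0455215 + 0.000297641 = 0.0458191
Responsibility of Group A: 0.0455215 / 0.0458191 ≈ 0.9935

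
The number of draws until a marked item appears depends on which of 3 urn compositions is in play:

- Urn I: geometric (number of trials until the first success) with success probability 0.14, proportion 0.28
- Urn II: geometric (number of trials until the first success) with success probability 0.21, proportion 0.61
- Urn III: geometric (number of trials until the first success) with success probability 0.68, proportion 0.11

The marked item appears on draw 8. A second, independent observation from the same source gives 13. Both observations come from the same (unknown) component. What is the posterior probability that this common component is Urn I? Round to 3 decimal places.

0.506

P(component k | x) = P(Z=k)·f_k(x) / marginal(x), where marginal(x) = Σ_j P(Z=j)·f_j(x).
Since both observations come from the same component, the likelihood for component k is f_k(x₁)·f_k(x₂).
  f_I = [0.0487099] × [0.0229145] = 0.00111616
  f_II = [0.0403282] × [0.0124092] = 0.000500442
  f_III = [0.000233646] × [7.83987e-07] = 1.83176e-10
Prior × likelihood for each component:
  P(Z=I)·f_I = 0.28 × 0.00111616 = 0.000312525
  P(Z=II)·f_II = 0.61 × 0.000500442 = 0.000305269
  P(Z=III)·f_III = 0.11 × 1.83176e-10 = 2.01493e-11
Normaliser: 0.000312525 + 0.000305269 + 2.01493e-11 = 0.000617794
Responsibility of Urn I: 0.000312525 / 0.000617794 ≈ 0.506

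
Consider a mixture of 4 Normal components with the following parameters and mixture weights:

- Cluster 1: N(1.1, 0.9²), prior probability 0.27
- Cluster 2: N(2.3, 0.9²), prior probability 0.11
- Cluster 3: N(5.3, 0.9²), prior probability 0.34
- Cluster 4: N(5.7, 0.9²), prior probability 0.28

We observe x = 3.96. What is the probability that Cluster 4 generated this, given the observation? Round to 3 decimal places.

Apply Bayes' rule: the posterior for each component is proportional to its prior times its likelihood at x.
Normal densities:
  f_1 = (1/(0.9·√(2π)))·exp(−(3.96−1.1)²/(2·0.9²)) = 0.443269·exp(-5.04914) = 0.00284352
  f_2 = (1/(0.9·√(2π)))·exp(−(3.96−2.3)²/(2·0.9²)) = 0.443269·exp(-1.70099) = 0.080898
  f_3 = (1/(0.9·√(2π)))·exp(−(3.96−5.3)²/(2·0.9²)) = 0.443269·exp(-1.10840) = 0.146318
  f_4 = (1/(0.9·√(2π)))·exp(−(3.96−5.7)²/(2·0.9²)) = 0.443269·exp(-1.86889) = 0.0683942
Weight by the priors:
  π_1·f_1 = 0.27 × 0.00284352 = 0.000767749
  π_2·f_2 = 0.11 × 0.080898 = 0.00889878
  π_3·f_3 = 0.34 × 0.146318 = 0.0497481
  π_4·f_4 = 0.28 × 0.0683942 = 0.0191504
Evidence: 0.000767749 + 0.00889878 + 0.0497481 + 0.0191504 = 0.078565
Responsibility of Cluster 4: 0.0191504 / 0.078565 ≈ 0.244

0.244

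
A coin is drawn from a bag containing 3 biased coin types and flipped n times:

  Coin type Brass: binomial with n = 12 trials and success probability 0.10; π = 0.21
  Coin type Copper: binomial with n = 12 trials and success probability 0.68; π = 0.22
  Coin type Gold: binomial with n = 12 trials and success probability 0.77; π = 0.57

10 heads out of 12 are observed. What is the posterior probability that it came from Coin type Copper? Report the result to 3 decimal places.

P(component k | x) = π_k·f_k(x) / marginal(x), where marginal(x) = Σ_j π_j·f_j(x).
Component likelihoods at x = 10 heads out of 12:
  f_Brass = C(12,10)·0.10^10·0.90^2 = 66·1e-10·0.81 = 5.346e-09
  f_Copper = C(12,10)·0.68^10·0.32^2 = 66·0.0211392·0.1024 = 0.142867
  f_Gold = C(12,10)·0.77^10·0.23^2 = 66·0.0732668·0.0529 = 0.255804
Multiply by the mixture weights:
  π_Brass·f_Brass = 0.21 × 5.346e-09 = 1.12266e-09
  π_Copper·f_Copper = 0.22 × 0.142867 = 0.0314308
  π_Gold·f_Gold = 0.57 × 0.255804 = 0.145808
Evidence: 1.12266e-09 + 0.0314308 + 0.145808 = 0.177239
Responsibility of Coin type Copper: 0.0314308 / 0.177239 ≈ 0.177

0.177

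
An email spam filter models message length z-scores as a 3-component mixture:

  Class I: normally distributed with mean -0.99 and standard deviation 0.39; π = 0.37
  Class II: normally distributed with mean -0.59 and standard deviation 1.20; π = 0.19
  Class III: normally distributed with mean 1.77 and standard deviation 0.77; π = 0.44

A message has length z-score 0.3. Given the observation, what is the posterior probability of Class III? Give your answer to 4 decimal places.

0.4264

By Bayes' theorem, P(k | x) = π_k f_k(x) / Σ_j π_j f_j(x).
Component likelihoods at x = 0.3:
  L_I = (1/(0.39·√(2π)))·exp(−(0.3−-0.99)²/(2·0.39²)) = 1.022929·exp(-5.47041) = 0.00430601
  L_II = (1/(1.20·√(2π)))·exp(−(0.3−-0.59)²/(2·1.20²)) = 0.332452·exp(-0.27503) = 0.252512
  L_III = (1/(0.77·√(2π)))·exp(−(0.3−1.77)²/(2·0.77²)) = 0.518107·exp(-1.82231) = 0.0837526
Weight by the priors:
  π_I·L_I = 0.37 × 0.00430601 = 0.00159322
  π_II·L_II = 0.19 × 0.252512 = 0.0479774
  π_III·L_III = 0.44 × 0.0837526 = 0.0368512
Evidence: 0.00159322 + 0.0479774 + 0.0368512 = 0.0864217
P(Class III | 0.3) = 0.0368512 / 0.0864217 ≈ 0.4264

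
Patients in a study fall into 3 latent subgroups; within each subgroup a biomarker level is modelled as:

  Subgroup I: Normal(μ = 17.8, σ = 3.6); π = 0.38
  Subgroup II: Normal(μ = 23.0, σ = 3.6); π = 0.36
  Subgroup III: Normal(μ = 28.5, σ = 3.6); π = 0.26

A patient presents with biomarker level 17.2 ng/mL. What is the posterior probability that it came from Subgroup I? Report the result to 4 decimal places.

Apply Bayes' rule: the posterior for each component is proportional to its prior times its likelihood at x.
Evaluate each component's likelihood at the observed value:
  L_I = 0.109289
  L_II = 0.0302666
  L_III = 0.000803781
Unnormalised posteriors:
  w_I·L_I = 0.38 × 0.109289 = 0.0415297
  w_II·L_II = 0.36 × 0.0302666 = 0.010896
  w_III·L_III = 0.26 × 0.000803781 = 0.000208983
Marginal: 0.0415297 + 0.010896 + 0.000208983 = 0.0526347
P(Subgroup I | data) = 0.0415297 / 0.0526347 ≈ 0.7890

0.7890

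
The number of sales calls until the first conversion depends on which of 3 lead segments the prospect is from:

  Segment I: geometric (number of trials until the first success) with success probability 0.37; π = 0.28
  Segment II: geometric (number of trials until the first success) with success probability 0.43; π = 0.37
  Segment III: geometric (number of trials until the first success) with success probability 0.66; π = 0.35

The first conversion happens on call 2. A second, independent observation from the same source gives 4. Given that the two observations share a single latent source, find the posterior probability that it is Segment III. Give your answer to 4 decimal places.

Posterior ∝ prior × likelihood, so P(k | x) ∝ π_k f_k(x); normalise over all components.
Since both observations come from the same component, the likelihood for component k is f_k(x₁)·f_k(x₂).
  L_I = [0.37·(1−0.37)^1 = 0.37·0.63 = 0.2331] × [0.0925174] = 0.0215658
  L_II = [0.43·(1−0.43)^1 = 0.43·0.57 = 0.2451] × [0.079633] = 0.019518
  L_III = [0.66·(1−0.66)^1 = 0.66·0.34 = 0.2244] × [0.0259406] = 0.00582108
Multiply by the mixture weights:
  π_I·L_I = 0.28 × 0.0215658 = 0.00603843
  π_II·L_II = 0.37 × 0.019518 = 0.00722168
  π_III·L_III = 0.35 × 0.00582108 = 0.00203738
Marginal: 0.00603843 + 0.00722168 + 0.00203738 = 0.0152975
P(Segment III | x) = 0.00203738 / 0.0152975 ≈ 0.1332

0.1332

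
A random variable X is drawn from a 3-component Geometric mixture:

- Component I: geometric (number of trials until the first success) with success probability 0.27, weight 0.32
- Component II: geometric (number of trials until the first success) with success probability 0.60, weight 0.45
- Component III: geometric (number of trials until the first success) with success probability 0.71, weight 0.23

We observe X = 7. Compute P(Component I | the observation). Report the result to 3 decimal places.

By Bayes' theorem, P(k | x) = w_k f_k(x) / Σ_j w_j f_j(x).
Component likelihoods at x = 7:
  p_I = 0.27·(1−0.27)^6 = 0.27·0.151334 = 0.0408602
  p_II = 0.60·(1−0.60)^6 = 0.60·0.004096 = 0.0024576
  p_III = 0.71·(1−0.71)^6 = 0.71·0.000594823 = 0.000422325
Multiply by the mixture weights:
  w_I·p_I = 0.32 × 0.0408602 = 0.0130753
  w_II·p_II = 0.45 × 0.0024576 = 0.00110592
  w_III·p_III = 0.23 × 0.000422325 = 9.71346e-05
Sum: 0.0130753 + 0.00110592 + 9.71346e-05 = 0.0142783
So the posterior for Component I is 0.0130753 / 0.0142783 ≈ 0.916.

0.916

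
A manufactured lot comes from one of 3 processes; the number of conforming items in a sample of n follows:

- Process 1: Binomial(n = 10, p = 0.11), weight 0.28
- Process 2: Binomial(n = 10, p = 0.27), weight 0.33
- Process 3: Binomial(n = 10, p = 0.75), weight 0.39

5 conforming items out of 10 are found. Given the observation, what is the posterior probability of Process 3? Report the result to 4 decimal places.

0.4730

By Bayes' theorem, P(k | x) = P(Z=k) f_k(x) / Σ_j P(Z=j) f_j(x).
Component likelihoods at x = 5 conforming items out of 10:
  f_1 = C(10,5)·0.11^5·0.89^5 = 252·1.61051e-05·0.558406 = 0.00226628
  f_2 = C(10,5)·0.27^5·0.73^5 = 252·0.00143489·0.207307 = 0.0749607
  f_3 = C(10,5)·0.75^5·0.25^5 = 252·0.237305·0.000976562 = 0.0583992
Unnormalised posteriors:
  P(Z=1)·f_1 = 0.28 × 0.00226628 = 0.000634559
  P(Z=2)·f_2 = 0.33 × 0.0749607 = 0.024737
  P(Z=3)·f_3 = 0.39 × 0.0583992 = 0.0227757
Normaliser: 0.000634559 + 0.024737 + 0.0227757 = 0.0481473
Responsibility of Process 3: 0.0227757 / 0.0481473 ≈ 0.4730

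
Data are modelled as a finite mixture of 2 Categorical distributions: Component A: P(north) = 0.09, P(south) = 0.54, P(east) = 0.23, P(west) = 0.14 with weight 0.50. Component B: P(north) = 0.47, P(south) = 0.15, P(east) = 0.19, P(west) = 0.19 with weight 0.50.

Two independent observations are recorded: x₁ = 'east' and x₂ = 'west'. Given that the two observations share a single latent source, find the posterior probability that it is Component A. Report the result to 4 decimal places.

The responsibility of component k is π_k f_k(x) divided by Σ_j π_j f_j(x).
Since both observations come from the same component, the likelihood for component k is f_k(x₁)·f_k(x₂).
  p_A = [0.23] × [0.14] = 0.0322
  p_B = [0.19] × [0.19] = 0.0361
Weight by the priors:
  π_A·p_A = 0.50 × 0.0322 = 0.0161
  π_B·p_B = 0.50 × 0.0361 = 0.01805
Marginal: 0.0161 + 0.01805 = 0.03415
P(Component A | data) = 0.0161 / 0.03415 ≈ 0.4714

0.4714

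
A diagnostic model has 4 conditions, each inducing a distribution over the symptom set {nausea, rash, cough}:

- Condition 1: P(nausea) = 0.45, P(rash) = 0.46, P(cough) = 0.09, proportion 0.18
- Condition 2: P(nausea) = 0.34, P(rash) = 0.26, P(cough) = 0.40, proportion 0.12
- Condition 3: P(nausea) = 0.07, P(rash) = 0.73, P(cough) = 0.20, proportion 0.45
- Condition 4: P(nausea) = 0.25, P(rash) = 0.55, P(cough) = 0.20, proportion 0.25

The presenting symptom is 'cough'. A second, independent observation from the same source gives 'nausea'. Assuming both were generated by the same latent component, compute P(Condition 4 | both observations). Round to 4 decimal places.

P(component k | x) = w_k·f_k(x) / marginal(x), where marginal(x) = Σ_j w_j·f_j(x).
Since both observations come from the same component, the likelihood for component k is f_k(x₁)·f_k(x₂).
  L_1 = [0.09] × [0.45] = 0.0405
  L_2 = [0.4] × [0.34] = 0.136
  L_3 = [0.2] × [0.07] = 0.014
  L_4 = [0.2] × [0.25] = 0.05
Multiply by the mixture weights:
  w_1·L_1 = 0.18 × 0.0405 = 0.00729
  w_2·L_2 = 0.12 × 0.136 = 0.01632
  w_3·L_3 = 0.45 × 0.014 = 0.0063
  w_4·L_4 = 0.25 × 0.05 = 0.0125
Normaliser: 0.00729 + 0.01632 + 0.0063 + 0.0125 = 0.04241
So the posterior for Condition 4 is 0.0125 / 0.04241 ≈ 0.2947.

0.2947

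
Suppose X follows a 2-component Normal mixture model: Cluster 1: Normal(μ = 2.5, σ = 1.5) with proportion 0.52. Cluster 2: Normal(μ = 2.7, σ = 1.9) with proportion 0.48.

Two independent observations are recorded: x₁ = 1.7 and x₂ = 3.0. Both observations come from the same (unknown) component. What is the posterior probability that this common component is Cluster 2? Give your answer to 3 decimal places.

0.376

By Bayes' theorem, P(k | x) = π_k f_k(x) / Σ_j π_j f_j(x).
Since both observations come from the same component, the likelihood for component k is f_k(x₁)·f_k(x₂).
  f_1 = [0.230703] × [0.251589] = 0.0580422
  f_2 = [0.182812] × [0.207369] = 0.0379095
Unnormalised posteriors:
  π_1·f_1 = 0.52 × 0.0580422 = 0.0301819
  π_2·f_2 = 0.48 × 0.0379095 = 0.0181965
Sum: 0.0301819 + 0.0181965 = 0.0483785
So the posterior for Cluster 2 is 0.0181965 / 0.0483785 ≈ 0.376.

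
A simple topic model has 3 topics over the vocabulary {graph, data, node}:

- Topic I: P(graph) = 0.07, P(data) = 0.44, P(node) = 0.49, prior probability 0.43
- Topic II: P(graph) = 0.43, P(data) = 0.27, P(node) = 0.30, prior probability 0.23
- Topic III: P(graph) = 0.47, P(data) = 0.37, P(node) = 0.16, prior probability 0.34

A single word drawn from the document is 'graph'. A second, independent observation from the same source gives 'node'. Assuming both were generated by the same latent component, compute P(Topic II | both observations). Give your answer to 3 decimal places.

Posterior ∝ prior × likelihood, so P(k | x) ∝ π_k f_k(x); normalise over all components.
Since both observations come from the same component, the likelihood for component k is f_k(x₁)·f_k(x₂).
  L_I = [P(graph | comp) = 0.07] × [0.49] = 0.0343
  L_II = [P(graph | comp) = 0.43] × [0.3] = 0.129
  L_III = [P(graph | comp) = 0.47] × [0.16] = 0.0752
Unnormalised posteriors:
  π_I·L_I = 0.43 × 0.0343 = 0.014749
  π_II·L_II = 0.23 × 0.129 = 0.02967
  π_III·L_III = 0.34 × 0.0752 = 0.025568
Marginal: 0.014749 + 0.02967 + 0.025568 = 0.069987
P(Topic II | x₁, x₂) = 0.02967 / 0.069987 ≈ 0.424

0.424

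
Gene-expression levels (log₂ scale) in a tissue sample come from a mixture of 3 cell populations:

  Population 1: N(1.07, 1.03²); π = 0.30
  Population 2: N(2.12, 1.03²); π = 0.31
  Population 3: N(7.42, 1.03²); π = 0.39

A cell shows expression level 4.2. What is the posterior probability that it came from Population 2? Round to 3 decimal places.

P(component k | x) = π_k·f_k(x) / marginal(x), where marginal(x) = Σ_j π_j·f_j(x).
Evaluate each component's likelihood at the observed value:
  L_1 = (1/(1.03·√(2π)))·exp(−(4.2−1.07)²/(2·1.03²)) = 0.387323·exp(-4.61726) = 0.00382669
  L_2 = (1/(1.03·√(2π)))·exp(−(4.2−2.12)²/(2·1.03²)) = 0.387323·exp(-2.03902) = 0.0504123
  L_3 = (1/(1.03·√(2π)))·exp(−(4.2−7.42)²/(2·1.03²)) = 0.387323·exp(-4.88661) = 0.00292312
Unnormalised posteriors:
  π_1·L_1 = 0.30 × 0.00382669 = 0.00114801
  π_2·L_2 = 0.31 × 0.0504123 = 0.0156278
  π_3·L_3 = 0.39 × 0.00292312 = 0.00114002
Sum: 0.00114801 + 0.0156278 + 0.00114002 = 0.0179158
Responsibility of Population 2: 0.0156278 / 0.0179158 ≈ 0.872

0.872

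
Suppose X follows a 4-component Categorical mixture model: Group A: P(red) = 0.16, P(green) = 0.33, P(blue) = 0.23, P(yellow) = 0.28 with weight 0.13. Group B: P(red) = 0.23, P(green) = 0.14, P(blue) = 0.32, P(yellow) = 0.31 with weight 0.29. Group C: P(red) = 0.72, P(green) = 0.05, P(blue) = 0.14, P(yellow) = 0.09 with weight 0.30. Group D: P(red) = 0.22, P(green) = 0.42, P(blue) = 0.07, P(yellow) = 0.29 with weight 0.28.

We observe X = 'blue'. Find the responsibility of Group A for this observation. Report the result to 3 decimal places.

0.162

P(component k | x) = w_k·f_k(x) / marginal(x), where marginal(x) = Σ_j w_j·f_j(x).
Categorical probabilities:
  p_A = P(blue | comp) = 0.23
  p_B = P(blue | comp) = 0.32
  p_C = P(blue | comp) = 0.14
  p_D = P(blue | comp) = 0.07
Unnormalised posteriors:
  w_A·p_A = 0.13 × 0.23 = 0.0299
  w_B·p_B = 0.29 × 0.32 = 0.0928
  w_C·p_C = 0.30 × 0.14 = 0.042
  w_D·p_D = 0.28 × 0.07 = 0.0196
Evidence: 0.0299 + 0.0928 + 0.042 + 0.0196 = 0.1843
P(Group A | the observation) ≈ 0.162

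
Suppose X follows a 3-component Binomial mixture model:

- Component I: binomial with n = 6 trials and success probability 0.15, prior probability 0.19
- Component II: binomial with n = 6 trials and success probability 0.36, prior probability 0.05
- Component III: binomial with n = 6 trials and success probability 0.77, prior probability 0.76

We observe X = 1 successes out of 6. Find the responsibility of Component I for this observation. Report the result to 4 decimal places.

0.8456

The responsibility of component k is P(Z=k) f_k(x) divided by Σ_j P(Z=j) f_j(x).
Binomial probabilities:
  p_I = C(6,1)·0.15^1·0.85^5 = 6·0.15·0.443705 = 0.399335
  p_II = C(6,1)·0.36^1·0.64^5 = 6·0.36·0.107374 = 0.231928
  p_III = C(6,1)·0.77^1·0.23^5 = 6·0.77·0.000643634 = 0.00297359
Unnormalised posteriors:
  P(Z=I)·p_I = 0.19 × 0.399335 = 0.0758736
  P(Z=II)·p_II = 0.05 × 0.231928 = 0.0115964
  P(Z=III)·p_III = 0.76 × 0.00297359 = 0.00225993
Denominator: 0.0758736 + 0.0115964 + 0.00225993 = 0.0897299
So the posterior for Component I is 0.0758736 / 0.0897299 ≈ 0.8456.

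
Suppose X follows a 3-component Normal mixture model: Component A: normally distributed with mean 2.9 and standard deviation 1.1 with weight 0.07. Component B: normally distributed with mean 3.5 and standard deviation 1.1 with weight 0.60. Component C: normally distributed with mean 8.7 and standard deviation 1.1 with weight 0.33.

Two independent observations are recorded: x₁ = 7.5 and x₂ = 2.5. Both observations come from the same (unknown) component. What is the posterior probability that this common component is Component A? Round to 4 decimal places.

0.0192

Apply Bayes' rule: the posterior for each component is proportional to its prior times its likelihood at x.
Since both observations come from the same component, the likelihood for component k is f_k(x₁)·f_k(x₂).
  L_A = [(1/(1.1·√(2π)))·exp(−(7.5−2.9)²/(2·1.1²)) = 0.362675·exp(-8.74380) = 5.78273e-05] × [0.339472] = 1.96307e-05
  L_B = [(1/(1.1·√(2π)))·exp(−(7.5−3.5)²/(2·1.1²)) = 0.362675·exp(-6.61157) = 0.000487696] × [0.239915] = 0.000117005
  L_C = [(1/(1.1·√(2π)))·exp(−(7.5−8.7)²/(2·1.1²)) = 0.362675·exp(-0.59504) = 0.20003] × [4.582e-08] = 9.16535e-09
Unnormalised posteriors:
  w_A·L_A = 0.07 × 1.96307e-05 = 1.37415e-06
  w_B·L_B = 0.60 × 0.000117005 = 7.02032e-05
  w_C·L_C = 0.33 × 9.16535e-09 = 3.02456e-09
Denominator: 1.37415e-06 + 7.02032e-05 + 3.02456e-09 = 7.15804e-05
So the posterior for Component A is 1.37415e-06 / 7.15804e-05 ≈ 0.0192.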